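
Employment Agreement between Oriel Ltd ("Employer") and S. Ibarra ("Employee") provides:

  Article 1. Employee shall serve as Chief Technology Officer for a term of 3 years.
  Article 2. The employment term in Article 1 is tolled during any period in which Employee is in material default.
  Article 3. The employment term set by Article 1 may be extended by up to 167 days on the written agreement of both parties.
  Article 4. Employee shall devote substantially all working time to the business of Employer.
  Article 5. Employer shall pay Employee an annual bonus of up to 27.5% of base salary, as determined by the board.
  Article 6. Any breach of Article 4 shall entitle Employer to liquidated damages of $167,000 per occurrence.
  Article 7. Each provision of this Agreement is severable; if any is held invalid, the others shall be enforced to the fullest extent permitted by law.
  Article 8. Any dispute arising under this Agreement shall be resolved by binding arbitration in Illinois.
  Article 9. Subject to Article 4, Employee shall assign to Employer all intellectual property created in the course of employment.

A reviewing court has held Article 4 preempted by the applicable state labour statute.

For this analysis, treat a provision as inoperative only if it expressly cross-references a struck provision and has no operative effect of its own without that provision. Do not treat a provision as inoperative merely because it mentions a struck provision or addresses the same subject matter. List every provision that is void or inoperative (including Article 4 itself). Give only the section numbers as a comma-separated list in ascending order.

Article 4 is struck. Article 6 has no operative effect of its own apart from Article 4 and is therefore inoperative. Article 9 mentions Article 4 but its own obligation stands independently of Article 4, so Article 9 is not affected. Under the severability clause in Article 7, the remaining provisions continue in force. That leaves Article 1, Article 2, Article 3, Article 5, Article 7, Article 8, and Article 9 in effect.

4, 6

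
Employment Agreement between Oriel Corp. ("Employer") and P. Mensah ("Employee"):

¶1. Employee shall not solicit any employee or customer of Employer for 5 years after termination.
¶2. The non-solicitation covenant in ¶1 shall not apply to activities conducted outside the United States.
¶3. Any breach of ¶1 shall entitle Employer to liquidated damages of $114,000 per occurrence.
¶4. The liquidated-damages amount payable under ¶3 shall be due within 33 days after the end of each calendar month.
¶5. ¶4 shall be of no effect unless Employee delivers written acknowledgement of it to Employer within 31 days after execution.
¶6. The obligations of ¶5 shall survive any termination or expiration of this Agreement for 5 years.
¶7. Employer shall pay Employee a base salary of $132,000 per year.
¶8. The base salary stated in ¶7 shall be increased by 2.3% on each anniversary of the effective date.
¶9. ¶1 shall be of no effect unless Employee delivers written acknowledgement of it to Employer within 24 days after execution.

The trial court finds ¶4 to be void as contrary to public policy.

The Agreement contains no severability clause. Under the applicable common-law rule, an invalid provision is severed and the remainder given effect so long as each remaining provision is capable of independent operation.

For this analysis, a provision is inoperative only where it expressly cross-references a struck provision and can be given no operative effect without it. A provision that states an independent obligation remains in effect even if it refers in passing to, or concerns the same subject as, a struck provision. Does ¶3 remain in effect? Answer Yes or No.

¶4 is struck. ¶5 has no operative effect of its own apart from ¶4 and is therefore inoperative. ¶6 merely fixes the survival period for ¶5; with ¶5 gone it has nothing to operate on and falls away. With no severability clause, the stated default rule severs what cannot stand and enforces each remaining provision that can operate on its own. ¶1, ¶2, ¶3, ¶7, ¶8, and ¶9 remain in effect. ¶3 is among the surviving provisions, so the answer is yes.

Yes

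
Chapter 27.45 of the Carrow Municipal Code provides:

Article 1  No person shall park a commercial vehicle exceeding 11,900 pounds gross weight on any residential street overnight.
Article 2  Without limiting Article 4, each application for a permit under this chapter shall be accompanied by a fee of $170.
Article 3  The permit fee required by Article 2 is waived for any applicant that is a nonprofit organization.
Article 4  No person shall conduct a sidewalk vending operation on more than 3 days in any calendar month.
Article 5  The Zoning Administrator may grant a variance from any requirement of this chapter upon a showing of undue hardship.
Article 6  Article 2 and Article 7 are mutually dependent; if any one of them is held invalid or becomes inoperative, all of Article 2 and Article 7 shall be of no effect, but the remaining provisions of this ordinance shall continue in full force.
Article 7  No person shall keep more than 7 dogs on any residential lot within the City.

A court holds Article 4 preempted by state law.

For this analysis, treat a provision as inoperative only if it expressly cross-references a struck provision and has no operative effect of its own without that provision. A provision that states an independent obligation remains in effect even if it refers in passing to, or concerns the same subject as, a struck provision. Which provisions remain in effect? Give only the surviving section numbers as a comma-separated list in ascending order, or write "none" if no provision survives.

Article 4 is struck. Article 2 mentions Article 4 but its own obligation stands independently of Article 4, so Article 2 is not affected. No other provision's operative terms depend on Article 4. Article 6 ties Article 2 and Article 7 together, but none of those is affected here; the remaining provisions continue in force under Article 6. The provisions still in force are Article 1, Article 2, Article 3, Article 5, Article 6, and Article 7.

1, 2, 3, 5, 6, 7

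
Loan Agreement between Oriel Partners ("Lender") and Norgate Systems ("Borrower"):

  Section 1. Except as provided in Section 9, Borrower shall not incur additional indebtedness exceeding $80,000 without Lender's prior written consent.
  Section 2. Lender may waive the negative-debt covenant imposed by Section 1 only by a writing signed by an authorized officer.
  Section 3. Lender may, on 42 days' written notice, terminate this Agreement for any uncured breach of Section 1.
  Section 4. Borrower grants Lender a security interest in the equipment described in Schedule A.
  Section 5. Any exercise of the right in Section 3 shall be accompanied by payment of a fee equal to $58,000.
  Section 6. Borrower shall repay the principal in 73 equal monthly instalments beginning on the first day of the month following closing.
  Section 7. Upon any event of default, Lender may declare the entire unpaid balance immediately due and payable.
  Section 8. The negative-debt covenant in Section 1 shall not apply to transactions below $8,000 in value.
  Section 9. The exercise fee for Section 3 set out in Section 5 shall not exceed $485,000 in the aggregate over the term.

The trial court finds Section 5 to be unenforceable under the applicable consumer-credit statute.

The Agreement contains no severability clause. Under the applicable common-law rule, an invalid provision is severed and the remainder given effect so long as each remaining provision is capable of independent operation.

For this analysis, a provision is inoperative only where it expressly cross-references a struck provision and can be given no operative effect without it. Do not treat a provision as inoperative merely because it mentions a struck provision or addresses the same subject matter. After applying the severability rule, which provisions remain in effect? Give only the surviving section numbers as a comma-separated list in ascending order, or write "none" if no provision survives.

Section 5 is struck. Section 9 operates only by reference to Section 5, so it falls with Section 5. Although Section 1 refers to Section 9, its operative terms do not depend on Section 9, so it remains in effect. With no severability clause, the stated default rule severs what cannot stand and enforces each remaining provision that can operate on its own. The provisions still in force are Section 1, Section 2, Section 3, Section 4, Section 6, Section 7, and Section 8.

1, 2, 3, 4, 6, 7, 8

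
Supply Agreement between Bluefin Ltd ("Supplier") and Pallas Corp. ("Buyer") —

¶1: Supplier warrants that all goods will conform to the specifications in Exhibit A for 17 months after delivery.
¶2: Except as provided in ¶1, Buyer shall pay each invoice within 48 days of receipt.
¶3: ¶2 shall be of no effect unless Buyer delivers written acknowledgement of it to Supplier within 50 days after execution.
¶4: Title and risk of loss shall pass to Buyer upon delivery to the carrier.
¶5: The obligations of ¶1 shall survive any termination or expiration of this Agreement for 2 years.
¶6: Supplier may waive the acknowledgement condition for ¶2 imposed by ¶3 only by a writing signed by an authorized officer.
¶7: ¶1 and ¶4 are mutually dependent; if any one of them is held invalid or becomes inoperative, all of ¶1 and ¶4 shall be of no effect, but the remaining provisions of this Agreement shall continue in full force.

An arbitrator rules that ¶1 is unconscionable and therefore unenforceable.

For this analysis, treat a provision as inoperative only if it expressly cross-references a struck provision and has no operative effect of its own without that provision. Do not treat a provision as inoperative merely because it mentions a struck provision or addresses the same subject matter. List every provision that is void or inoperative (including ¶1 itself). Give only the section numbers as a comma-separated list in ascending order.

¶1 is struck. The only function of ¶5 is the survival period for ¶1, so it cannot stand once ¶1 is removed. Although ¶2 refers to ¶1, its operative terms do not depend on ¶1, so it remains in effect. ¶7 declares ¶1 and ¶4 mutually dependent; since one of them has fallen, all of them are of no effect. That brings down ¶4 as well. The remainder continues in force under ¶7. The provisions still in force are ¶2, ¶3, ¶6, and ¶7.

1, 4, 5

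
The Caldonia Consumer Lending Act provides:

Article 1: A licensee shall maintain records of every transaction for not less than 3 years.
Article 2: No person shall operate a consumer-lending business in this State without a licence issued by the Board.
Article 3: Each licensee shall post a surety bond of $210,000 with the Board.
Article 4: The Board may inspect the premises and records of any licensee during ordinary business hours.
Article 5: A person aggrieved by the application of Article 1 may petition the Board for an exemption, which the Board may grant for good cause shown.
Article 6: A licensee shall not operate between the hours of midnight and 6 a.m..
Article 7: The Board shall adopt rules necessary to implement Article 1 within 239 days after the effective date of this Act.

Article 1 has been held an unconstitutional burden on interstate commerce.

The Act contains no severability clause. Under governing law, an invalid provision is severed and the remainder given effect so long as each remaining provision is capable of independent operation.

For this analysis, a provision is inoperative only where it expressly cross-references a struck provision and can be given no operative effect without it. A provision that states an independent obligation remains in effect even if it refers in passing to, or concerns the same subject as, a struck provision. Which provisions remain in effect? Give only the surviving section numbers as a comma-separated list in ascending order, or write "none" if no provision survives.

Article 1 is struck. Article 5 operates only by reference to Article 1, so it falls with Article 1. Article 7 operates only by reference to Article 1, so it falls with Article 1. Under the stated default rule, only provisions that cannot operate independently fall away; the rest are enforced. That leaves Article 2, Article 3, Article 4, and Article 6 in effect.

2, 3, 4, 6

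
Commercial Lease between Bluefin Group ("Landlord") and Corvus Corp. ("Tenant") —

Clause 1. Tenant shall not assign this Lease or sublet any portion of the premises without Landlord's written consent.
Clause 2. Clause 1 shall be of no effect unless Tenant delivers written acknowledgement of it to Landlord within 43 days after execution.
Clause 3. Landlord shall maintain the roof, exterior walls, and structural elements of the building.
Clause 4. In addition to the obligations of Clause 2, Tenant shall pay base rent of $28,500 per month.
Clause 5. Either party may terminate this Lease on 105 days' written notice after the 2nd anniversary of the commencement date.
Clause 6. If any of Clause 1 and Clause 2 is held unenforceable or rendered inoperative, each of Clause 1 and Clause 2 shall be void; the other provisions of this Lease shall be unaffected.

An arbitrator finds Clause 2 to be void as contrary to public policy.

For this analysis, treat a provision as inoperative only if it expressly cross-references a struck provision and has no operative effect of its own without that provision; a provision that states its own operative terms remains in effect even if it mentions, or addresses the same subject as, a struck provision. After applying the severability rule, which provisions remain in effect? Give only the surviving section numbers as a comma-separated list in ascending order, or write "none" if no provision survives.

3, 4, 5, 6

Clause 2 is struck. Clause 4 mentions Clause 2 but its own obligation stands independently of Clause 2, so Clause 4 is not affected. No other provision's operative terms depend on Clause 2. Clause 6 declares Clause 1 and Clause 2 mutually dependent; since one of them has fallen, all of them are of no effect. That brings down Clause 1 as well. The remainder continues in force under Clause 6. That leaves Clause 3, Clause 4, Clause 5, and Clause 6 in effect.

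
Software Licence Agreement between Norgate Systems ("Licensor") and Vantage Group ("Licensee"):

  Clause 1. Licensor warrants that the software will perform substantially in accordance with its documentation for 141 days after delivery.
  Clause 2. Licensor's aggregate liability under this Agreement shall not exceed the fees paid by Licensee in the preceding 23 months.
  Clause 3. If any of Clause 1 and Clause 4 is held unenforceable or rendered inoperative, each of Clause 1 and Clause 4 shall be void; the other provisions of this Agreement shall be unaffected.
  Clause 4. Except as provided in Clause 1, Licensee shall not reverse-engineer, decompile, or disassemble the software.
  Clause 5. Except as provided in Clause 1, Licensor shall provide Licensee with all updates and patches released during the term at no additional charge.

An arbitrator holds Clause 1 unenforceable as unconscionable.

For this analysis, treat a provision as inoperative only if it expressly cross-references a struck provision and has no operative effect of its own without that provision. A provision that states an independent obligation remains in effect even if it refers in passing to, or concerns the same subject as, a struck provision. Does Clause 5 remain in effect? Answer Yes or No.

Clause 1 is struck. Clause 5 mentions Clause 1 but its own obligation stands independently of Clause 1, so Clause 5 is not affected. No other provision's operative terms depend on Clause 1. Clause 3 declares Clause 1 and Clause 4 mutually dependent; since one of them has fallen, all of them are of no effect. That brings down Clause 4 as well. The remainder continues in force under Clause 3. The provisions still in force are Clause 2, Clause 3, and Clause 5. Clause 5 is among the surviving provisions, so the answer is yes.

Yes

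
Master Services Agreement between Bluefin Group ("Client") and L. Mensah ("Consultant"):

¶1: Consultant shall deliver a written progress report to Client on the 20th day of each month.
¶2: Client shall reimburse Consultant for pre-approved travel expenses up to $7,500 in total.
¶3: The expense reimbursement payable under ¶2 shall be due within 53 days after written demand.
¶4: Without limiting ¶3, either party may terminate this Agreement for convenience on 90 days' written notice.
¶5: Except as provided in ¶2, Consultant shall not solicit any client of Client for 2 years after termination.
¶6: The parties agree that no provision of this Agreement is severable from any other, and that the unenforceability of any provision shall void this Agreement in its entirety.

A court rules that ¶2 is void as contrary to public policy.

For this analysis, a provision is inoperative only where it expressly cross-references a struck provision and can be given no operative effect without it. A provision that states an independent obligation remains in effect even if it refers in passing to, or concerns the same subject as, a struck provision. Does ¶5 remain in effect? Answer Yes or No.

No

¶2 is struck. ¶3 has no operative effect of its own apart from ¶2 and is therefore inoperative. ¶6 provides that the Agreement is not severable, so the invalidity of any one provision voids the entire Agreement. No provision of the Agreement survives. ¶5 is among the inoperative provisions, so the answer is no.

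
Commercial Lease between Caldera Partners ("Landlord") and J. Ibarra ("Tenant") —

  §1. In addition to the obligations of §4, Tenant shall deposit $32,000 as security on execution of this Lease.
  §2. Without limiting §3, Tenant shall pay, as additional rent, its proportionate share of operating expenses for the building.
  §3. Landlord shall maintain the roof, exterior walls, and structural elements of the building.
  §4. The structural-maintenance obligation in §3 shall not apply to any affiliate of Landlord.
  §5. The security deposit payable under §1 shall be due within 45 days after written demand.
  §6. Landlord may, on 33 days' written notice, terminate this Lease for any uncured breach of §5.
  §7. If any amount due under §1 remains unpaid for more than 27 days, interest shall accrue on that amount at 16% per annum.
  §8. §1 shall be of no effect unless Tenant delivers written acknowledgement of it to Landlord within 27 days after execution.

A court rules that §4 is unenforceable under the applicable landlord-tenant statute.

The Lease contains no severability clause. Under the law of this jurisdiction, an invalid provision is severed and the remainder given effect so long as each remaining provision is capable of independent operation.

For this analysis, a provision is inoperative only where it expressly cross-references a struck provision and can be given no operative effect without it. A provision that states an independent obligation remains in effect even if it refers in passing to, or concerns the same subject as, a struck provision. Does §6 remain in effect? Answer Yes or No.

§4 is struck. §1 mentions §4 but its own obligation stands independently of §4, so §1 is not affected. No other provision's operative terms depend on §4. With no severability clause, the stated default rule severs what cannot stand and enforces each remaining provision that can operate on its own. That leaves §1, §2, §3, §5, §6, §7, and §8 in effect. §6 is among the surviving provisions, so the answer is yes.

Yes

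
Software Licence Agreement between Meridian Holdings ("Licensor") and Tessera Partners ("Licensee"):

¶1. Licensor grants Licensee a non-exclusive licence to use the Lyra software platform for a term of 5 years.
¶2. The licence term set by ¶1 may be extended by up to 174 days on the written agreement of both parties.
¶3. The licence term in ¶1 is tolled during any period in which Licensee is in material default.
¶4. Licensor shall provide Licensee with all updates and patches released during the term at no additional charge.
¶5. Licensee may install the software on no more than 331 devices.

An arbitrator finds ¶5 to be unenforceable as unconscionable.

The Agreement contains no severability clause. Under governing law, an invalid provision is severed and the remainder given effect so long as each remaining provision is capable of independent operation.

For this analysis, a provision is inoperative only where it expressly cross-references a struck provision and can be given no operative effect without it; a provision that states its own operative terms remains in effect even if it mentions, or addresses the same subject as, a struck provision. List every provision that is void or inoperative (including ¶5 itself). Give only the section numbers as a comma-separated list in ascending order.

¶5 is struck. No other provision's operative terms depend on ¶5. Under the stated default rule, only provisions that cannot operate independently fall away; the rest are enforced. ¶1, ¶2, ¶3, and ¶4 remain in effect.

5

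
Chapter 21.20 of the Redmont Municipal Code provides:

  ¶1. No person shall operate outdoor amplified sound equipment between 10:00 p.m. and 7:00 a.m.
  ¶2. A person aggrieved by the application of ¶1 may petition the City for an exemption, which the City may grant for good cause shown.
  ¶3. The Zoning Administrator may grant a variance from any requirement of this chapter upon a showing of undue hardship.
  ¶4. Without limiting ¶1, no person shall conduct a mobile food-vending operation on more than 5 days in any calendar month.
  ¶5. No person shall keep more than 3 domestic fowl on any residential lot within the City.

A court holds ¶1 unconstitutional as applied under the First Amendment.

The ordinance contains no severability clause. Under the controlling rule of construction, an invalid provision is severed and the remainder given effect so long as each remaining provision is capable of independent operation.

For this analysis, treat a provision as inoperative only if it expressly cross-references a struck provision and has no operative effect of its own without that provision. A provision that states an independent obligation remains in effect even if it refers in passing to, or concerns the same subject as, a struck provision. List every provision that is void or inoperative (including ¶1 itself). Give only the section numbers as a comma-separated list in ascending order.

¶1 is struck. The only function of ¶2 is the exemption procedure for ¶1, so it cannot stand once ¶1 is removed. ¶4 mentions ¶1 but its own obligation stands independently of ¶1, so ¶4 is not affected. Under the stated default rule, only provisions that cannot operate independently fall away; the rest are enforced. That leaves ¶3, ¶4, and ¶5 in effect.

1, 2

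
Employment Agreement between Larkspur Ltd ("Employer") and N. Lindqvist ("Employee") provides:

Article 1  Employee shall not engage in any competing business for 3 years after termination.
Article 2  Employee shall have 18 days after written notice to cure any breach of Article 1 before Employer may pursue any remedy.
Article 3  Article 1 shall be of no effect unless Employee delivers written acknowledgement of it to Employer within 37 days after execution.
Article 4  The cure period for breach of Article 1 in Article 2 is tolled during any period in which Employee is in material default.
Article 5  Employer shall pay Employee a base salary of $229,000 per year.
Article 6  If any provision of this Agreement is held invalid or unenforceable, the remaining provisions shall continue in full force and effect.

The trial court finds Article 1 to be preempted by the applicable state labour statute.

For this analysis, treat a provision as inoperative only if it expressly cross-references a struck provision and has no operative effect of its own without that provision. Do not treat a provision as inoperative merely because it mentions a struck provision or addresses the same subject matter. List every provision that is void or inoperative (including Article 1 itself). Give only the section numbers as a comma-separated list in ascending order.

Article 1 is struck. Article 2 merely fixes the cure period for breach of Article 1; with Article 1 gone it has nothing to operate on and falls away. Article 3 has no operative effect of its own apart from Article 1 and is therefore inoperative. Article 4 operates only by reference to Article 2, so it falls with Article 2. Article 6 is a severability clause and preserves every provision that can still be given independent effect. That leaves Article 5 and Article 6 in effect.

1, 2, 3, 4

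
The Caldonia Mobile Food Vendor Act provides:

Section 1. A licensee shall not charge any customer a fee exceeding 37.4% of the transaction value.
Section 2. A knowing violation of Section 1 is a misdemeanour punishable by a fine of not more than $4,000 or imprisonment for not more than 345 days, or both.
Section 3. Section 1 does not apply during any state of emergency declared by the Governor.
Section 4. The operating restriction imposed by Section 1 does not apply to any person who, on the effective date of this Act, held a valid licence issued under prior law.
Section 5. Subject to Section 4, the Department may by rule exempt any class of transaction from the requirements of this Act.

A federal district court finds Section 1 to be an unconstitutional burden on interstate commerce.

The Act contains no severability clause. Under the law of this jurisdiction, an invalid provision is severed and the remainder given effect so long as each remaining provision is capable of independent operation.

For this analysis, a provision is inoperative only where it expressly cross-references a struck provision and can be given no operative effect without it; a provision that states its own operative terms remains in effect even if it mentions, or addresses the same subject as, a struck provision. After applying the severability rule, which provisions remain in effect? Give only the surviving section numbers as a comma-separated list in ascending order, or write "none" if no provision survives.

5

Section 1 is struck. Section 2 merely fixes the criminal penalty for violating Section 1; with Section 1 gone it has nothing to operate on and falls away. Section 3 has no operative effect of its own apart from Section 1 and is therefore inoperative. The only function of Section 4 is the grandfather exemption from Section 1, so it cannot stand once Section 1 is removed. Although Section 5 refers to Section 4, its operative terms do not depend on Section 4, so it remains in effect. With no severability clause, the stated default rule severs what cannot stand and enforces each remaining provision that can operate on its own. Only Section 5 remains in effect.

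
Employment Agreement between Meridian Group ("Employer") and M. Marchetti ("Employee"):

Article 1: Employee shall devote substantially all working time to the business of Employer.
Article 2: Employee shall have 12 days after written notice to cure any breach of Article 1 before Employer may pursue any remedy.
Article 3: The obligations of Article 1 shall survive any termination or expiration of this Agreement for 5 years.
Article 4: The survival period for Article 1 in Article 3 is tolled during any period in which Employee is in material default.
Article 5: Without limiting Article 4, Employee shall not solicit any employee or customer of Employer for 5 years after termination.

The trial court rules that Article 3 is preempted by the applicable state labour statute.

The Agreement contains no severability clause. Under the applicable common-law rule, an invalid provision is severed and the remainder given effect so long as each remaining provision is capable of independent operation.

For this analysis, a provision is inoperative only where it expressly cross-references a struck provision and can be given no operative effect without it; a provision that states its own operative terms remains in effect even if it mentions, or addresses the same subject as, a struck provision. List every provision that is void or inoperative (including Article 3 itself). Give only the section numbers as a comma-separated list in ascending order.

Article 3 is struck. Article 4 has no operative effect of its own apart from Article 3 and is therefore inoperative. Article 5 mentions Article 4 but its own obligation stands independently of Article 4, so Article 5 is not affected. Under the stated default rule, only provisions that cannot operate independently fall away; the rest are enforced. That leaves Article 1, Article 2, and Article 5 in effect.

3, 4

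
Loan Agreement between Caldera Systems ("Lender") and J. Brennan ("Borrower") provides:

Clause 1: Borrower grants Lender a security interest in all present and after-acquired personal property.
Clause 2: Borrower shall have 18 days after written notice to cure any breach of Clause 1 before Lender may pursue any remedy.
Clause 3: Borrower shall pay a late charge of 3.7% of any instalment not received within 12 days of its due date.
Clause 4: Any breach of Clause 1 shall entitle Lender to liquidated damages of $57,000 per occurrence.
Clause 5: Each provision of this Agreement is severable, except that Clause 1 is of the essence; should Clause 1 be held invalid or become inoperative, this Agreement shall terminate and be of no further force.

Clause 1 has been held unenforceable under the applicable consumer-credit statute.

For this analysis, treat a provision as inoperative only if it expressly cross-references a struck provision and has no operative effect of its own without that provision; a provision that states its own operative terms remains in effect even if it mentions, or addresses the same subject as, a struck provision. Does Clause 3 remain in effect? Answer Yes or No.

No

Clause 1 is struck. The only function of Clause 2 is the cure period for breach of Clause 1, so it cannot stand once Clause 1 is removed. Clause 4 operates only by reference to Clause 1, so it falls with Clause 1. Clause 5 makes Clause 1 an essential term, and Clause 1 is the provision held invalid; under Clause 5, the entire Agreement is therefore void. No provision of the Agreement survives. Clause 3 is among the inoperative provisions, so the answer is no.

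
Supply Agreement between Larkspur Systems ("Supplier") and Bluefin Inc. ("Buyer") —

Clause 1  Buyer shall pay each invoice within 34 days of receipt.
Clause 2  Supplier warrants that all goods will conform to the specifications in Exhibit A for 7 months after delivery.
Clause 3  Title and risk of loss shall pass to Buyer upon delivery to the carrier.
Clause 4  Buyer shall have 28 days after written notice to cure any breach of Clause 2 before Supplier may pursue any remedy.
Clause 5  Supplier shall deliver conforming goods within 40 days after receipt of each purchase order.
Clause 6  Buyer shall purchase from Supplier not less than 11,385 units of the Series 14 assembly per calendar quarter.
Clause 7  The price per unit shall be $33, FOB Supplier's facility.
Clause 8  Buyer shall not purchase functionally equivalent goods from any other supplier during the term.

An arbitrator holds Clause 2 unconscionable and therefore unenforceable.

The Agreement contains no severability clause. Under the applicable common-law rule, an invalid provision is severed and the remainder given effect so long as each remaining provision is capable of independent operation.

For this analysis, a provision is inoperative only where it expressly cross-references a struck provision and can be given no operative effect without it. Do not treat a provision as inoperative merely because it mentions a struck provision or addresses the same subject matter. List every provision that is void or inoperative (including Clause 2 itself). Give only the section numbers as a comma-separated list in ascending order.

2, 4

Clause 2 is struck. Clause 4 merely fixes the cure period for breach of Clause 2; with Clause 2 gone it has nothing to operate on and falls away. Under the stated default rule, only provisions that cannot operate independently fall away; the rest are enforced. The provisions still in force are Clause 1, Clause 3, Clause 5, Clause 6, Clause 7, and Clause 8.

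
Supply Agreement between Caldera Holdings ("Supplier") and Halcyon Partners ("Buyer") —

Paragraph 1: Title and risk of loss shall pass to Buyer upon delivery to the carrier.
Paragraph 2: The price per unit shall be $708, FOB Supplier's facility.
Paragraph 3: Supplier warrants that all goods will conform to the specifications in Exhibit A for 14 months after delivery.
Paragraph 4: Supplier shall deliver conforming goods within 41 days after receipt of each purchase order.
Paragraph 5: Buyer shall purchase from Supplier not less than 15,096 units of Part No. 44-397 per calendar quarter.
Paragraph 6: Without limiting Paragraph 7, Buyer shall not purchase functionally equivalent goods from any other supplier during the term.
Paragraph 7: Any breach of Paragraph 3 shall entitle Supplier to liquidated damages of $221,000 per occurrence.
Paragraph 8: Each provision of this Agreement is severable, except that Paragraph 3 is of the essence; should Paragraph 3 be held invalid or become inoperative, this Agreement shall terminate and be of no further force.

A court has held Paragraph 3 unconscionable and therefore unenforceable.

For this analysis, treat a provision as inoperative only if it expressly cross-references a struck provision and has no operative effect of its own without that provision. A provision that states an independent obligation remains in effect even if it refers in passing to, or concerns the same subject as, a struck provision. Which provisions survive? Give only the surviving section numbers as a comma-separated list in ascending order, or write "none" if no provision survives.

Paragraph 3 is struck. Paragraph 7 operates only by reference to Paragraph 3, so it falls with Paragraph 3. Paragraph 8 makes Paragraph 3 an essential term, and Paragraph 3 is the provision held invalid; under Paragraph 8, the entire Agreement is therefore void. No provision of the Agreement survives.

none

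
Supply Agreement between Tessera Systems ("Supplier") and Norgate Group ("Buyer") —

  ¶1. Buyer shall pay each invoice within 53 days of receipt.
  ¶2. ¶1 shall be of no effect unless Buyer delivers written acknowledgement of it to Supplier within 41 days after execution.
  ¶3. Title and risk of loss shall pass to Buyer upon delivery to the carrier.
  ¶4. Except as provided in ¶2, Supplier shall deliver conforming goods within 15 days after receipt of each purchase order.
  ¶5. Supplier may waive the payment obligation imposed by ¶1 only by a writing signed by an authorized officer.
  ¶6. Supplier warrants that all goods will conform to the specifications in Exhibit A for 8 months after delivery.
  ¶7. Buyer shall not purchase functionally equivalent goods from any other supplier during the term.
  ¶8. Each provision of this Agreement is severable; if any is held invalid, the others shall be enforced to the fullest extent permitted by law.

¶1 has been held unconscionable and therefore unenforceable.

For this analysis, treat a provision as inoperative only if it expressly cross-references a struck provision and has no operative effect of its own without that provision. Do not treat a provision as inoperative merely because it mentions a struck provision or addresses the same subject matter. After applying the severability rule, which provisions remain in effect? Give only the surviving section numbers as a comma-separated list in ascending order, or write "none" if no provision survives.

¶1 is struck. ¶2 has no operative effect of its own apart from ¶1 and is therefore inoperative. The only function of ¶5 is the waiver condition for ¶1, so it cannot stand once ¶1 is removed. Although ¶4 refers to ¶2, its operative terms do not depend on ¶2, so it remains in effect. Under the severability clause in ¶8, the remaining provisions continue in force. ¶3, ¶4, ¶6, ¶7, and ¶8 remain in effect.

3, 4, 6, 7, 8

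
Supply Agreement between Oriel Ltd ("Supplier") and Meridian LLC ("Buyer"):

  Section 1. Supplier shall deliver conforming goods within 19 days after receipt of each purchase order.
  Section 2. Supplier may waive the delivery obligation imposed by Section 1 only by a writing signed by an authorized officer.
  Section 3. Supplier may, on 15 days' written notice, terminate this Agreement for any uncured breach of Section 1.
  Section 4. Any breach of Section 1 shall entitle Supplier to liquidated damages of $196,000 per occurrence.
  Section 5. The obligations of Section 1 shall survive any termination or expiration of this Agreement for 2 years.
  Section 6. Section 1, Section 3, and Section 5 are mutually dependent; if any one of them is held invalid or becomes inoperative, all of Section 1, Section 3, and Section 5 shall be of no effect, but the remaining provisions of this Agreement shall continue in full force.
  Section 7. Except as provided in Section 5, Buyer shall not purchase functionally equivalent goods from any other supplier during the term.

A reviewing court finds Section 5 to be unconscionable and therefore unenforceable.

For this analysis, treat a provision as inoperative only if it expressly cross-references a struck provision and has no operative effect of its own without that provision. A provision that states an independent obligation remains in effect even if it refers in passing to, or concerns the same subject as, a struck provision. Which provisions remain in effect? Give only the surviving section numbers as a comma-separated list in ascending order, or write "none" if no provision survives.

6, 7

Section 5 is struck. Section 7 mentions Section 5 but its own obligation stands independently of Section 5, so Section 7 is not affected. Nothing else in the Agreement is defined by reference to Section 5. Section 6 declares Section 1, Section 3, and Section 5 mutually dependent; since one of them has fallen, all of them are of no effect. That brings down Section 1 and Section 3 as well. Section 2 and Section 4 in turn depend solely on a provision now struck and likewise fall. The remainder continues in force under Section 6. That leaves Section 6 and Section 7 in effect.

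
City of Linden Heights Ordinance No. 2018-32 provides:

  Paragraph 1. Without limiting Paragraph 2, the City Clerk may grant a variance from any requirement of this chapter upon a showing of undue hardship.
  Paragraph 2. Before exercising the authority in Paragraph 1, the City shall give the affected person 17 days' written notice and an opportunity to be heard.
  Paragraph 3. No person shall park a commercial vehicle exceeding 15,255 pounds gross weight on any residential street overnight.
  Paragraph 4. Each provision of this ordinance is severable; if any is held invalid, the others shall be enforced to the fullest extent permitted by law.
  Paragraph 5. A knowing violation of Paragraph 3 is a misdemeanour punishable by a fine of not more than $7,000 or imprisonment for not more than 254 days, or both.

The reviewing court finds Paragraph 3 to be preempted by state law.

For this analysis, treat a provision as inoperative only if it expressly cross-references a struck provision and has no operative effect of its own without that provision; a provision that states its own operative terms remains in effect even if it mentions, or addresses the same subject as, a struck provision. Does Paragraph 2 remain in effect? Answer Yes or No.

Paragraph 3 is struck. Paragraph 5 merely fixes the criminal penalty for violating Paragraph 3; with Paragraph 3 gone it has nothing to operate on and falls away. Paragraph 4 is a severability clause and preserves every provision that can still be given independent effect. Paragraph 1, Paragraph 2, and Paragraph 4 remain in effect. Paragraph 2 is among the surviving provisions, so the answer is yes.

Yes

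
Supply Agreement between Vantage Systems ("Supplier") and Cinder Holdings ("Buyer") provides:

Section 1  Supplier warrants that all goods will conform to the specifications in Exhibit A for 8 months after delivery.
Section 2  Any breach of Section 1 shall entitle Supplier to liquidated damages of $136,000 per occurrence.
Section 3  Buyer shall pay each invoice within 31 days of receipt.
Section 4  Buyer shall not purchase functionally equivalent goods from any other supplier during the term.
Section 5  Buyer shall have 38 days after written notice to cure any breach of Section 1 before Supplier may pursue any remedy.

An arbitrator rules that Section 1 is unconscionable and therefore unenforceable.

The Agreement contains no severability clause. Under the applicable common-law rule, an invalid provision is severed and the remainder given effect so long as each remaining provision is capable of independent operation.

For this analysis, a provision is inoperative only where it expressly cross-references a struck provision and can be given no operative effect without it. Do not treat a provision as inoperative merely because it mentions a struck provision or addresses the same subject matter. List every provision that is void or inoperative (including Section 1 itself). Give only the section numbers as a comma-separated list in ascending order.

Section 1 is struck. Section 2 has no operative effect of its own apart from Section 1 and is therefore inoperative. Section 5 merely fixes the cure period for breach of Section 1; with Section 1 gone it has nothing to operate on and falls away. Under the stated default rule, only provisions that cannot operate independently fall away; the rest are enforced. That leaves Section 3 and Section 4 in effect.

1, 2, 5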